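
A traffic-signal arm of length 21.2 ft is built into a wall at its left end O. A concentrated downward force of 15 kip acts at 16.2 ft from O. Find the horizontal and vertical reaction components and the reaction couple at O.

O_x = 0, O_y = 15.00 kip, M_O = 243.0 kip·ft

ΣF_x = 0: O_x = 0.
ΣF_y = 0: O_y − 15 = 0 → O_y = 15.00 kip.
ΣM about O: M_O − 15·16.2 = 0 → M_O = 243.0 kip·ft.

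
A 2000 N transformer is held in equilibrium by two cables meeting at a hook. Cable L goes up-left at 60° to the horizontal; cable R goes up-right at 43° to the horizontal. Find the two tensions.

T_L = 1501 N, T_R = 1026 N

ΣF_x = 0: −T_L·cos60° + T_R·cos43° = 0 → T_R = 0.683664·T_L.
ΣF_y = 0: T_L·sin60° + T_R·sin43° = 2000.
Substitute: T_L·(0.866025 + 0.683664·0.681998) = 2000 → T_L = 1501.18 ≈ 1501 N.
Then T_R = 0.683664 × 1501.18 = 1026 N.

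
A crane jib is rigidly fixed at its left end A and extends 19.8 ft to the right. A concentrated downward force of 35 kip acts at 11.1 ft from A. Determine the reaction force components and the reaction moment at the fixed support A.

ΣF_x = 0: A_x = 0.
ΣF_y = 0: A_y − 35 = 0 → A_y = 35.00 kip.
ΣM about A: M_A − 35·11.1 = 0 → M_A = 388.5 kip·ft.

A_x = 0, A_y = 35.00 kip, M_A = 388.5 kip·ft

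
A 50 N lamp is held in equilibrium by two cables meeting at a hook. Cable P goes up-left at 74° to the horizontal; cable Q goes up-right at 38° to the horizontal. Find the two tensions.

T_P = 42.49 N, T_Q = 14.86 N

ΣF_x = 0: −T_P·cos74° + T_Q·cos38° = 0 → T_Q = 0.349789·T_P.
ΣF_y = 0: T_P·sin74° + T_Q·sin38° = 50.
Substitute: T_P·(0.961262 + 0.349789·0.615661) = 50 → T_P = 42.4948 ≈ 42.49 N.
Then T_Q = 0.349789 × 42.4948 = 14.86 N.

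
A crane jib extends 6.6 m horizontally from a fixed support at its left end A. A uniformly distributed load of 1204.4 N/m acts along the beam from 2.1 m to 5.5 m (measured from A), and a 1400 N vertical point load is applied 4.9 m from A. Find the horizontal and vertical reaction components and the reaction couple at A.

A_x = 0, A_y = 5495 N, M_A = 22420 N·m

Resultant of the distributed load: 1204.4 × 3.4 = 4094.96 N at 3.8 m from A.
ΣF_x = 0: A_x = 0.
ΣF_y = 0: A_y − 1204.4·3.4 − 1400 = 0 → A_y = 5495 N.
ΣM about A: M_A − (1204.4·3.4)·3.8 − 1400·4.9 = 0 → M_A = 22420 N·m.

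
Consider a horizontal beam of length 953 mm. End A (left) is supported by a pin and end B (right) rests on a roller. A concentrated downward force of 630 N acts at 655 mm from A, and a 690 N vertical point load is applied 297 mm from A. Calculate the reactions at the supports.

Taking moments about A: B_y·953 − 630·655 − 690·297 = 0 → B_y = 617580/953 = 648.038 ≈ 648.0 N.
ΣF_y = 0: A_y + 648.038 − 630 − 690 = 0 → A_y = 672.0 N.
ΣF_x = 0: no horizontal applied forces, so A_x = 0.

A_x = 0, A_y = 672.0 N, B_y = 648.0 N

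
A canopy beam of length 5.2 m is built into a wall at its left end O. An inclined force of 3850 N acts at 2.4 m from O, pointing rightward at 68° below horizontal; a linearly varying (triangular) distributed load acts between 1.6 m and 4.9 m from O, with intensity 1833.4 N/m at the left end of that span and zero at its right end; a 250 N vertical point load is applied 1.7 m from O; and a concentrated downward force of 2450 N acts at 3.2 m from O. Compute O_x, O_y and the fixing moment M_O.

O_x = -1442 N, O_y = 9295 N, M_O = 25000 N·m

Resultant of the triangular load: ½ × 1833.4 × 3.3 = 3025.11 N, acting at 2.7 m from O (one-third of the span from the peak).
ΣF_x = 0: O_x + 3850·cos68° = 0 → O_x = -1442 N.
ΣF_y = 0: O_y − 3850·sin68° − ½·1833.4·3.3 − 250 − 2450 = 0 → O_y = 9295 N.
ΣM about O: M_O − 3850·sin68°·2.4 − (½·1833.4·3.3)·2.7 − 250·1.7 − 2450·3.2 = 0 → M_O = 25000 N·m.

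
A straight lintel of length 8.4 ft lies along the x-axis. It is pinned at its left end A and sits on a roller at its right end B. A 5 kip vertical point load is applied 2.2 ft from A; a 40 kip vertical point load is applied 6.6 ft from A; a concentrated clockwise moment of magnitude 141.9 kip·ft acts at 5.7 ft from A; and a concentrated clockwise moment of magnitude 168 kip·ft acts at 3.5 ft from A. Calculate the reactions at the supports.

A_x = 0, A_y = -24.63 kip, B_y = 69.63 kip

Moments about A: B_y·8.4 − 5·2.2 − 40·6.6 − 141.9 − 168 = 0 → B_y = 584.9/8.4 = 69.631 ≈ 69.63 kip.
ΣF_y = 0: A_y + 69.631 − 5 − 40 = 0 → A_y = -24.63 kip.
ΣF_x = 0: no horizontal applied forces, so A_x = 0.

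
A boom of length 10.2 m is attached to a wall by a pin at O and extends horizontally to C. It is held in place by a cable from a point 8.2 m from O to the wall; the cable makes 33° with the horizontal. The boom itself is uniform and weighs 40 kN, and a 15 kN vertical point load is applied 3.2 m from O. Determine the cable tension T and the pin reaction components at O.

ΣM about O: T·sin33°·8.2 − 40·5.1 − 15·3.2 = 0 → T = 252/(8.2·0.544639) = 56.4258 ≈ 56.43 kN.
ΣF_x = 0: O_x − T·cos33° = 0 → O_x = 56.4258 × 0.838671 = 47.32 kN.
ΣF_y = 0: O_y + T·sin33° − 40 − 15 = 0 → O_y = 55 − 56.4258 × 0.544639 = 24.27 kN.

T = 56.43 kN, O_x = 47.32 kN, O_y = 24.27 kN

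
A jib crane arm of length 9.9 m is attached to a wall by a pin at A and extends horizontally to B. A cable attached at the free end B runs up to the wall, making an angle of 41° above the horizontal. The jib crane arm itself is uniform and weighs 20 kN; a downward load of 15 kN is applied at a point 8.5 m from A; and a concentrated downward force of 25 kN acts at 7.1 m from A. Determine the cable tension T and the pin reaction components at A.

T = 62.20 kN, A_x = 46.94 kN, A_y = 19.19 kN

ΣM about A: T·sin41°·9.9 − 20·4.95 − 15·8.5 − 25·7.1 = 0 → T = 404/(9.9·0.656059) = 62.2018 ≈ 62.20 kN.
ΣF_x = 0: A_x − T·cos41° = 0 → A_x = 62.2018 × 0.75471 = 46.94 kN.
ΣF_y = 0: A_y + T·sin41° − 20 − 15 − 25 = 0 → A_y = 60 − 62.2018 × 0.656059 = 19.19 kN.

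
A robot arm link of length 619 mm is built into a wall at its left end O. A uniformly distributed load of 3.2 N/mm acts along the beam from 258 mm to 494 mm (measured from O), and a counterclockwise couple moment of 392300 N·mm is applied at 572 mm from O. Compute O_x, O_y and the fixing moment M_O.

O_x = 0, O_y = 755.2 N, M_O = -108300 N·mm

Resultant of the distributed load: 3.2 × 236 = 755.2 N at 376 mm from O.
ΣF_x = 0: O_x = 0.
ΣF_y = 0: O_y − 3.2·236 = 0 → O_y = 755.2 N.
ΣM about O: M_O − (3.2·236)·376 + 392300 = 0 → M_O = -108300 N·mm.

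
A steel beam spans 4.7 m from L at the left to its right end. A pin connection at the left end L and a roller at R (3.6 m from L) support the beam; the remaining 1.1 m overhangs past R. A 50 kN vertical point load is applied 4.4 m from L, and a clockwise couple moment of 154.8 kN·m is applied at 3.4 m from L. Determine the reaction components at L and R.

Taking moments about L: R_y·3.6 − 50·4.4 − 154.8 = 0 → R_y = 374.8/3.6 = 104.111 ≈ 104.1 kN.
ΣF_y = 0: L_y + 104.111 − 50 = 0 → L_y = -54.11 kN.
ΣF_x = 0: no horizontal applied forces, so L_x = 0.

L_x = 0, L_y = -54.11 kN, R_y = 104.1 kN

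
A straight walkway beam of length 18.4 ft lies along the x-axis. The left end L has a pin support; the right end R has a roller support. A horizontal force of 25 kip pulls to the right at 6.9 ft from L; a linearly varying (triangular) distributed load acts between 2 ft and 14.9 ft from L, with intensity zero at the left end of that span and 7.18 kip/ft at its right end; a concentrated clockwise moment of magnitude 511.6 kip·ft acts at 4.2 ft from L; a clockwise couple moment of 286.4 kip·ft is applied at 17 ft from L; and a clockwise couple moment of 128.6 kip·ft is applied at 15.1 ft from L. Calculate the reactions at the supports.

Resultant of the triangular load: ½ × 7.18 × 12.9 = 46.311 kip, acting at 10.6 ft from L (one-third of the span from the peak).
Moments about L: R_y·18.4 − (½·7.18·12.9)·10.6 − 511.6 − 286.4 − 128.6 = 0 → R_y = 1417.4966/18.4 = 77.0379 ≈ 77.04 kip.
ΣF_y = 0: L_y + 77.0379 − ½·7.18·12.9 = 0 → L_y = -30.73 kip.
ΣF_x = 0: L_x + 25 = 0 → L_x = -25.00 kip.

L_x = -25.00 kip, L_y = -30.73 kip, R_y = 77.04 kip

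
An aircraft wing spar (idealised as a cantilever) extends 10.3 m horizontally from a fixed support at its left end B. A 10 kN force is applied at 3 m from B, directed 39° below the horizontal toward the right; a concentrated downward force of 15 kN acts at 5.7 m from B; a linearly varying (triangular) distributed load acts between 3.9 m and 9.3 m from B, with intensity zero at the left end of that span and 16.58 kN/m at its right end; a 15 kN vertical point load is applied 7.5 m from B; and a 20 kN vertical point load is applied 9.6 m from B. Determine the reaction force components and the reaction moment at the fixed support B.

B_x = -7.771 kN, B_y = 101.1 kN, M_B = 744.6 kN·m

Resultant of the triangular load: ½ × 16.58 × 5.4 = 44.766 kN, acting at 7.5 m from B (one-third of the span from the peak).
ΣF_x = 0: B_x + 10·cos39° = 0 → B_x = -7.771 kN.
ΣF_y = 0: B_y − 10·sin39° − 15 − ½·16.58·5.4 − 15 − 20 = 0 → B_y = 101.1 kN.
ΣM about B: M_B − 10·sin39°·3 − 15·5.7 − (½·16.58·5.4)·7.5 − 15·7.5 − 20·9.6 = 0 → M_B = 744.6 kN·m.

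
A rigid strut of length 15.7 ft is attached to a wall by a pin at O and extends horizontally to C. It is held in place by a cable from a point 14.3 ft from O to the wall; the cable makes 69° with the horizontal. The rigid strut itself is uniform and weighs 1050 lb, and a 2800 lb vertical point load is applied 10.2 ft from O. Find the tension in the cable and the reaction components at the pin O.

ΣM about O: T·sin69°·14.3 − 1050·7.85 − 2800·10.2 = 0 → T = 36802.5/(14.3·0.93358) = 2756.7 ≈ 2757 lb.
ΣF_x = 0: O_x − T·cos69° = 0 → O_x = 2756.7 × 0.358368 = 987.9 lb.
ΣF_y = 0: O_y + T·sin69° − 1050 − 2800 = 0 → O_y = 3850 − 2756.7 × 0.93358 = 1276 lb.

T = 2757 lb, O_x = 987.9 lb, O_y = 1276 lb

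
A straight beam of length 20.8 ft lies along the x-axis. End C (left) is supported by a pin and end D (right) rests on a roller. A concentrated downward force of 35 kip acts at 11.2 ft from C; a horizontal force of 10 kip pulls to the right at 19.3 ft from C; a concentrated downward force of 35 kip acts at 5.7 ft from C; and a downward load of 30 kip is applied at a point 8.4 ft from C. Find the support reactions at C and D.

C_x = -10.00 kip, C_y = 59.45 kip, D_y = 40.55 kip

Taking moments about C: D_y·20.8 − 35·11.2 − 35·5.7 − 30·8.4 = 0 → D_y = 843.5/20.8 = 40.5529 ≈ 40.55 kip.
ΣF_y = 0: C_y + 40.5529 − 35 − 35 − 30 = 0 → C_y = 59.45 kip.
ΣF_x = 0: C_x + 10 = 0 → C_x = -10.00 kip.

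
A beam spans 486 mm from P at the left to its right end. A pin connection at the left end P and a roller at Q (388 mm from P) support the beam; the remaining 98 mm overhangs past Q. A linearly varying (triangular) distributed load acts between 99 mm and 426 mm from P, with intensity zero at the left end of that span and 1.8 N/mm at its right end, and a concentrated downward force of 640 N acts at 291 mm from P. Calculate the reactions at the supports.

P_x = 0, P_y = 213.9 N, Q_y = 720.4 N

Resultant of the triangular load: ½ × 1.8 × 327 = 294.3 N, acting at 317 mm from P (one-third of the span from the peak).
ΣM about P: Q_y·388 − (½·1.8·327)·317 − 640·291 = 0 → Q_y = 279533.1/388 = 720.446 ≈ 720.4 N.
ΣF_y = 0: P_y + 720.446 − ½·1.8·327 − 640 = 0 → P_y = 213.9 N.
ΣF_x = 0: no horizontal applied forces, so P_x = 0.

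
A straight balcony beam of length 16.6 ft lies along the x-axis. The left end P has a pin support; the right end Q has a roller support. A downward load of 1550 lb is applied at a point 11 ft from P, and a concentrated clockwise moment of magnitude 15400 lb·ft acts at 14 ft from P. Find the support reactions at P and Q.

Moments about P: Q_y·16.6 − 1550·11 − 15400 = 0 → Q_y = 32450/16.6 = 1954.82 ≈ 1955 lb.
ΣF_y = 0: P_y + 1954.82 − 1550 = 0 → P_y = -404.8 lb.
ΣF_x = 0: no horizontal applied forces, so P_x = 0.

P_x = 0, P_y = -404.8 lb, Q_y = 1955 lb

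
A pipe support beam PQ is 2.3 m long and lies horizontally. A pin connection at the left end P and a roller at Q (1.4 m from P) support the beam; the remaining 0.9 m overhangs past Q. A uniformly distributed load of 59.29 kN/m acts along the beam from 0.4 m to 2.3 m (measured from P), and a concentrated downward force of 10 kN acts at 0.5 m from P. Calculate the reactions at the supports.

P_x = 0, P_y = 10.45 kN, Q_y = 112.2 kN

Resultant of the distributed load: 59.29 × 1.9 = 112.651 kN at 1.35 m from P.
Moments about P: Q_y·1.4 − (59.29·1.9)·1.35 − 10·0.5 = 0 → Q_y = 157.07885/1.4 = 112.199 ≈ 112.2 kN.
ΣF_y = 0: P_y + 112.199 − 59.29·1.9 − 10 = 0 → P_y = 10.45 kN.
ΣF_x = 0: no horizontal applied forces, so P_x = 0.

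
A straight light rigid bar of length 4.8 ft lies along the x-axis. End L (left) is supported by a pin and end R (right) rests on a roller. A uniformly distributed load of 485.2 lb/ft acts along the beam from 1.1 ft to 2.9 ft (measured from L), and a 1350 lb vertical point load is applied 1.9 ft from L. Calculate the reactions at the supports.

L_x = 0, L_y = 1325 lb, R_y = 898.3 lb

Resultant of the distributed load: 485.2 × 1.8 = 873.36 lb at 2 ft from L.
Moments about L: R_y·4.8 − (485.2·1.8)·2 − 1350·1.9 = 0 → R_y = 4311.72/4.8 = 898.275 ≈ 898.3 lb.
ΣF_y = 0: L_y + 898.275 − 485.2·1.8 − 1350 = 0 → L_y = 1325 lb.
ΣF_x = 0: no horizontal applied forces, so L_x = 0.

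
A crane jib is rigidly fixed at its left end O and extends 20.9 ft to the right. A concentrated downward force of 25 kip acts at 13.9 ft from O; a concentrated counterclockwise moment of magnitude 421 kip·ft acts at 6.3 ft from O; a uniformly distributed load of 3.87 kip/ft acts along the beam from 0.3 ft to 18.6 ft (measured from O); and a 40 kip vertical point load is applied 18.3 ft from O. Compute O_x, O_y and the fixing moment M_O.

O_x = 0, O_y = 135.8 kip, M_O = 1328 kip·ft

Resultant of the distributed load: 3.87 × 18.3 = 70.821 kip at 9.45 ft from O.
ΣF_x = 0: O_x = 0.
ΣF_y = 0: O_y − 25 − 3.87·18.3 − 40 = 0 → O_y = 135.8 kip.
ΣM about O: M_O − 25·13.9 + 421 − (3.87·18.3)·9.45 − 40·18.3 = 0 → M_O = 1328 kip·ft.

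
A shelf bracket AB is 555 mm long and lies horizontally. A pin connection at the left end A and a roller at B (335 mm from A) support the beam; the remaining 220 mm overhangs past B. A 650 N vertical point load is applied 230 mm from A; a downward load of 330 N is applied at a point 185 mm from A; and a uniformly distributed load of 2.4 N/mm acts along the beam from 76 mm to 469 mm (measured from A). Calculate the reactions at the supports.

A_x = 0, A_y = 527.5 N, B_y = 1396 N

Resultant of the distributed load: 2.4 × 393 = 943.2 N at 272.5 mm from A.
Moments about A: B_y·335 − 650·230 − 330·185 − (2.4·393)·272.5 = 0 → B_y = 467572/335 = 1395.74 ≈ 1396 N.
ΣF_y = 0: A_y + 1395.74 − 650 − 330 − 2.4·393 = 0 → A_y = 527.5 N.
ΣF_x = 0: no horizontal applied forces, so A_x = 0.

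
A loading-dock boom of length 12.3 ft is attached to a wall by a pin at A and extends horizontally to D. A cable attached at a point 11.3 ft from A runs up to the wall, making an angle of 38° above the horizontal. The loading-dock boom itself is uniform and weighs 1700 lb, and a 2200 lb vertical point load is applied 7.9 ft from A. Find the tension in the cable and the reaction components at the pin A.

T = 4001 lb, A_x = 3153 lb, A_y = 1437 lb

ΣM about A: T·sin38°·11.3 − 1700·6.15 − 2200·7.9 = 0 → T = 27835/(11.3·0.615661) = 4001.02 ≈ 4001 lb.
ΣF_x = 0: A_x − T·cos38° = 0 → A_x = 4001.02 × 0.788011 = 3153 lb.
ΣF_y = 0: A_y + T·sin38° − 1700 − 2200 = 0 → A_y = 3900 − 4001.02 × 0.615661 = 1437 lb.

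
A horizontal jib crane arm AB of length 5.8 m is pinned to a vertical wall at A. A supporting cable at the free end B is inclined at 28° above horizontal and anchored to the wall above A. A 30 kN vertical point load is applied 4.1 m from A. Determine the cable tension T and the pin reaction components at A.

ΣM about A: T·sin28°·5.8 − 30·4.1 = 0 → T = 123/(5.8·0.469472) = 45.1718 ≈ 45.17 kN.
ΣF_x = 0: A_x − T·cos28° = 0 → A_x = 45.1718 × 0.882948 = 39.88 kN.
ΣF_y = 0: A_y + T·sin28° − 30 = 0 → A_y = 30 − 45.1718 × 0.469472 = 8.793 kN.

T = 45.17 kN, A_x = 39.88 kN, A_y = 8.793 kN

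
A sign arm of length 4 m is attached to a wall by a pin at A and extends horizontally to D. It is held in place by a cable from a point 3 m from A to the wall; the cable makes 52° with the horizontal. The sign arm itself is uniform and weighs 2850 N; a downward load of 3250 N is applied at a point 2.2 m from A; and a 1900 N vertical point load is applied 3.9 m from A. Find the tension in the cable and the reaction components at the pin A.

T = 8570 N, A_x = 5276 N, A_y = 1247 N

ΣM about A: T·sin52°·3 − 2850·2 − 3250·2.2 − 1900·3.9 = 0 → T = 20260/(3·0.788011) = 8570.1 ≈ 8570 N.
ΣF_x = 0: A_x − T·cos52° = 0 → A_x = 8570.1 × 0.615661 = 5276 N.
ΣF_y = 0: A_y + T·sin52° − 2850 − 3250 − 1900 = 0 → A_y = 8000 − 8570.1 × 0.788011 = 1247 N.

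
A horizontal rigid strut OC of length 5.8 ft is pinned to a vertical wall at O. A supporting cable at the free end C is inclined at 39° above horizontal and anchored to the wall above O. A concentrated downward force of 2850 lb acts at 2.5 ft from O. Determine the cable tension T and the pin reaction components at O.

T = 1952 lb, O_x = 1517 lb, O_y = 1622 lb

ΣM about O: T·sin39°·5.8 − 2850·2.5 = 0 → T = 7125/(5.8·0.62932) = 1952.02 ≈ 1952 lb.
ΣF_x = 0: O_x − T·cos39° = 0 → O_x = 1952.02 × 0.777146 = 1517 lb.
ΣF_y = 0: O_y + T·sin39° − 2850 = 0 → O_y = 2850 − 1952.02 × 0.62932 = 1622 lb.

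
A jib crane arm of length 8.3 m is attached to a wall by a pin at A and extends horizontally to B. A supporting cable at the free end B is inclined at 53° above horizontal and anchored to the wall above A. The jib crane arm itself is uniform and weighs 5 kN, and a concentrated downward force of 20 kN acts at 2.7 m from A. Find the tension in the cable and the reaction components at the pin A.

T = 11.28 kN, A_x = 6.787 kN, A_y = 15.99 kN

ΣM about A: T·sin53°·8.3 − 5·4.15 − 20·2.7 = 0 → T = 74.75/(8.3·0.798636) = 11.2768 ≈ 11.28 kN.
ΣF_x = 0: A_x − T·cos53° = 0 → A_x = 11.2768 × 0.601815 = 6.787 kN.
ΣF_y = 0: A_y + T·sin53° − 5 − 20 = 0 → A_y = 25 − 11.2768 × 0.798636 = 15.99 kN.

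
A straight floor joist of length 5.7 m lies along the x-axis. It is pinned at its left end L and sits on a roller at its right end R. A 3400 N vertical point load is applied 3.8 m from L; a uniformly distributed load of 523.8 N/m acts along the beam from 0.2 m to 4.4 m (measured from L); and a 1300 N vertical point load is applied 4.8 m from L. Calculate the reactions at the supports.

L_x = 0, L_y = 2651 N, R_y = 4249 N

Resultant of the distributed load: 523.8 × 4.2 = 2199.96 N at 2.3 m from L.
Moments about L: R_y·5.7 − 3400·3.8 − (523.8·4.2)·2.3 − 1300·4.8 = 0 → R_y = 24219.908/5.7 = 4249.11 ≈ 4249 N.
ΣF_y = 0: L_y + 4249.11 − 3400 − 523.8·4.2 − 1300 = 0 → L_y = 2651 N.
ΣF_x = 0: no horizontal applied forces, so L_x = 0.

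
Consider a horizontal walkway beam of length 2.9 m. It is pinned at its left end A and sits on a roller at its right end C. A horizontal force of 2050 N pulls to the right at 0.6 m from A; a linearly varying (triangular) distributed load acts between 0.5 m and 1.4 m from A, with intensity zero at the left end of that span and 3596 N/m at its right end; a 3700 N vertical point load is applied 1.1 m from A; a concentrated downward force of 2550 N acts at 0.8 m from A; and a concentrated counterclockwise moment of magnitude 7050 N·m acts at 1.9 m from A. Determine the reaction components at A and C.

A_x = -2050 N, A_y = 7579 N, C_y = 289.7 N

Resultant of the triangular load: ½ × 3596 × 0.9 = 1618.2 N, acting at 1.1 m from A (one-third of the span from the peak).
Moments about A: C_y·2.9 − (½·3596·0.9)·1.1 − 3700·1.1 − 2550·0.8 + 7050 = 0 → C_y = 840.02/2.9 = 289.662 ≈ 289.7 N.
ΣF_y = 0: A_y + 289.662 − ½·3596·0.9 − 3700 − 2550 = 0 → A_y = 7579 N.
ΣF_x = 0: A_x + 2050 = 0 → A_x = -2050 N.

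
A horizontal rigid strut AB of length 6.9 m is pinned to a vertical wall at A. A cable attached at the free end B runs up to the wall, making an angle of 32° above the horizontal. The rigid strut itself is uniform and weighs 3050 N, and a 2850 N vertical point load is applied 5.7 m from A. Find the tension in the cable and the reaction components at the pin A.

T = 7321 N, A_x = 6208 N, A_y = 2021 N

ΣM about A: T·sin32°·6.9 − 3050·3.45 − 2850·5.7 = 0 → T = 26767.5/(6.9·0.529919) = 7320.64 ≈ 7321 N.
ΣF_x = 0: A_x − T·cos32° = 0 → A_x = 7320.64 × 0.848048 = 6208 N.
ΣF_y = 0: A_y + T·sin32° − 3050 − 2850 = 0 → A_y = 5900 − 7320.64 × 0.529919 = 2021 N.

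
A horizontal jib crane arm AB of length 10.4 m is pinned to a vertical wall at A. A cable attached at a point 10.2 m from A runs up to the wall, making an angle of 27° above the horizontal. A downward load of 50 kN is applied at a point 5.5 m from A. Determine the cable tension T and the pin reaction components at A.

ΣM about A: T·sin27°·10.2 − 50·5.5 = 0 → T = 275/(10.2·0.45399) = 59.3863 ≈ 59.39 kN.
ΣF_x = 0: A_x − T·cos27° = 0 → A_x = 59.3863 × 0.891007 = 52.91 kN.
ΣF_y = 0: A_y + T·sin27° − 50 = 0 → A_y = 50 − 59.3863 × 0.45399 = 23.04 kN.

T = 59.39 kN, A_x = 52.91 kN, A_y = 23.04 kN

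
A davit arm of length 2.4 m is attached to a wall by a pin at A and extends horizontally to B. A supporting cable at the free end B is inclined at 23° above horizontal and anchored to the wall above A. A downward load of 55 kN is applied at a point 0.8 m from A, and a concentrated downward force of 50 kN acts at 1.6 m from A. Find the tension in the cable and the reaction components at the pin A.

ΣM about A: T·sin23°·2.4 − 55·0.8 − 50·1.6 = 0 → T = 124/(2.4·0.390731) = 132.231 ≈ 132.2 kN.
ΣF_x = 0: A_x − T·cos23° = 0 → A_x = 132.231 × 0.920505 = 121.7 kN.
ΣF_y = 0: A_y + T·sin23° − 55 − 50 = 0 → A_y = 105 − 132.231 × 0.390731 = 53.33 kN.

T = 132.2 kN, A_x = 121.7 kN, A_y = 53.33 kN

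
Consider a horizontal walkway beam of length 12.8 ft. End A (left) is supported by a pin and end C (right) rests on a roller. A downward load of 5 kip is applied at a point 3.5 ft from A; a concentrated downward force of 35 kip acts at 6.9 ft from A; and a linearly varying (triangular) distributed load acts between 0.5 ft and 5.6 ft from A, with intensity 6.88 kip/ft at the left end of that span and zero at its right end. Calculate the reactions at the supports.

A_x = 0, A_y = 34.29 kip, C_y = 23.25 kip

Resultant of the triangular load: ½ × 6.88 × 5.1 = 17.544 kip, acting at 2.2 ft from A (one-third of the span from the peak).
ΣM about A: C_y·12.8 − 5·3.5 − 35·6.9 − (½·6.88·5.1)·2.2 = 0 → C_y = 297.5968/12.8 = 23.2497 ≈ 23.25 kip.
ΣF_y = 0: A_y + 23.2497 − 5 − 35 − ½·6.88·5.1 = 0 → A_y = 34.29 kip.
ΣF_x = 0: no horizontal applied forces, so A_x = 0.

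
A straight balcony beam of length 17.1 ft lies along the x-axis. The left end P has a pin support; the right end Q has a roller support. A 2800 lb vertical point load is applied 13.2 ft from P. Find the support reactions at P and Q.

Taking moments about P: Q_y·17.1 − 2800·13.2 = 0 → Q_y = 36960/17.1 = 2161.4 ≈ 2161 lb.
ΣF_y = 0: P_y + 2161.4 − 2800 = 0 → P_y = 638.6 lb.
ΣF_x = 0: no horizontal applied forces, so P_x = 0.

P_x = 0, P_y = 638.6 lb, Q_y = 2161 lb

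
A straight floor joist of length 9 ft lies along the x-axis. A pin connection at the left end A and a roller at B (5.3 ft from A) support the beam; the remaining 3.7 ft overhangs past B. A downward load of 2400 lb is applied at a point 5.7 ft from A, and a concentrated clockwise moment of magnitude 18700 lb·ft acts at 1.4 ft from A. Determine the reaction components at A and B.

Taking moments about A: B_y·5.3 − 2400·5.7 − 18700 = 0 → B_y = 32380/5.3 = 6109.43 ≈ 6109 lb.
ΣF_y = 0: A_y + 6109.43 − 2400 = 0 → A_y = -3709 lb.
ΣF_x = 0: no horizontal applied forces, so A_x = 0.

A_x = 0, A_y = -3709 lb, B_y = 6109 lb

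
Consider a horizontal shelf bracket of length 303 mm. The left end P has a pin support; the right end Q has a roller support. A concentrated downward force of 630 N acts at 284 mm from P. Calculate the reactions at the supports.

ΣM about P: Q_y·303 − 630·284 = 0 → Q_y = 178920/303 = 590.495 ≈ 590.5 N.
ΣF_y = 0: P_y + 590.495 − 630 = 0 → P_y = 39.50 N.
ΣF_x = 0: no horizontal applied forces, so P_x = 0.

P_x = 0, P_y = 39.50 N, Q_y = 590.5 N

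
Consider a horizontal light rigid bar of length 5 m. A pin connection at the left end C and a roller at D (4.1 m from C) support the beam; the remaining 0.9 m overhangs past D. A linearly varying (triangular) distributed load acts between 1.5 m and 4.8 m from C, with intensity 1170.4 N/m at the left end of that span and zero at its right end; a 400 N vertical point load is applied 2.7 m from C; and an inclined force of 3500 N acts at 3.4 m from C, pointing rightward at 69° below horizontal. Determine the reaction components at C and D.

Resultant of the triangular load: ½ × 1170.4 × 3.3 = 1931.16 N, acting at 2.6 m from C (one-third of the span from the peak).
Moments about C: D_y·4.1 − (½·1170.4·3.3)·2.6 − 400·2.7 − 3500·sin69°·3.4 = 0 → D_y = 17210.6/4.1 = 4197.71 ≈ 4198 N.
ΣF_y = 0: C_y + 4197.71 − ½·1170.4·3.3 − 400 − 3500·sin69° = 0 → C_y = 1401 N.
ΣF_x = 0: C_x + 3500·cos69° = 0 → C_x = -1254 N.

C_x = -1254 N, C_y = 1401 N, D_y = 4198 N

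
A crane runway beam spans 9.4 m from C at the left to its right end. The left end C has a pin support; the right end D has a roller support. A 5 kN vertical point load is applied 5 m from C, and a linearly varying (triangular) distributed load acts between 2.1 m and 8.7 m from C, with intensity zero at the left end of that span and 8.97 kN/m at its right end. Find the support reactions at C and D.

C_x = 0, C_y = 11.47 kN, D_y = 23.13 kN

Resultant of the triangular load: ½ × 8.97 × 6.6 = 29.601 kN, acting at 6.5 m from C (one-third of the span from the peak).
Moments about C: D_y·9.4 − 5·5 − (½·8.97·6.6)·6.5 = 0 → D_y = 217.4065/9.4 = 23.1284 ≈ 23.13 kN.
ΣF_y = 0: C_y + 23.1284 − 5 − ½·8.97·6.6 = 0 → C_y = 11.47 kN.
ΣF_x = 0: no horizontal applied forces, so C_x = 0.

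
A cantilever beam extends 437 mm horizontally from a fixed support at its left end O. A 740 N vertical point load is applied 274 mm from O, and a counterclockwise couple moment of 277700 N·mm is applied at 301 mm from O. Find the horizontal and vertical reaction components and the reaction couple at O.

ΣF_x = 0: O_x = 0.
ΣF_y = 0: O_y − 740 = 0 → O_y = 740.0 N.
ΣM about O: M_O − 740·274 + 277700 = 0 → M_O = -74940 N·mm.

O_x = 0, O_y = 740.0 N, M_O = -74940 N·mm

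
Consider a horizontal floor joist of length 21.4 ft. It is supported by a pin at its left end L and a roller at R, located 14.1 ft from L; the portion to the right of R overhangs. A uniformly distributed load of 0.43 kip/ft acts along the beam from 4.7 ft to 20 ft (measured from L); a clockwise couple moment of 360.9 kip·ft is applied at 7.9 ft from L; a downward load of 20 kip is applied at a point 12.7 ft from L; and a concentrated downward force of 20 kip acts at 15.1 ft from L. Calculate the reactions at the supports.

L_x = 0, L_y = -24.21 kip, R_y = 70.79 kip

Resultant of the distributed load: 0.43 × 15.3 = 6.579 kip at 12.35 ft from L.
ΣM about L: R_y·14.1 − (0.43·15.3)·12.35 − 360.9 − 20·12.7 − 20·15.1 = 0 → R_y = 998.15065/14.1 = 70.7908 ≈ 70.79 kip.
ΣF_y = 0: L_y + 70.7908 − 0.43·15.3 − 20 − 20 = 0 → L_y = -24.21 kip.
ΣF_x = 0: no horizontal applied forces, so L_x = 0.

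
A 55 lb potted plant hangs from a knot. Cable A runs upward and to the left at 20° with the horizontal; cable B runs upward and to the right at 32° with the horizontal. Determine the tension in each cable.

ΣF_x = 0: −T_A·cos20° + T_B·cos32° = 0 → T_B = 1.10807·T_A.
ΣF_y = 0: T_A·sin20° + T_B·sin32° = 55.
Substitute: T_A·(0.34202 + 1.10807·0.529919) = 55 → T_A = 59.1902 ≈ 59.19 lb.
Then T_B = 1.10807 × 59.1902 = 65.59 lb.

T_A = 59.19 lb, T_B = 65.59 lb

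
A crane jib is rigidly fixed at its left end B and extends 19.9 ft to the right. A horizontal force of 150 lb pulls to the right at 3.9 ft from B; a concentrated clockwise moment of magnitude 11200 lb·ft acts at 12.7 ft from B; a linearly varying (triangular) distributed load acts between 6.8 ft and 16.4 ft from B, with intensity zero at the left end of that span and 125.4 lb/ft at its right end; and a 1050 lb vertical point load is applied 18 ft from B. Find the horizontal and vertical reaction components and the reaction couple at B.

Resultant of the triangular load: ½ × 125.4 × 9.6 = 601.92 lb, acting at 13.2 ft from B (one-third of the span from the peak).
ΣF_x = 0: B_x + 150 = 0 → B_x = -150.0 lb.
ΣF_y = 0: B_y − ½·125.4·9.6 − 1050 = 0 → B_y = 1652 lb.
ΣM about B: M_B − 11200 − (½·125.4·9.6)·13.2 − 1050·18 = 0 → M_B = 38050 lb·ft.

B_x = -150.0 lb, B_y = 1652 lb, M_B = 38050 lb·ft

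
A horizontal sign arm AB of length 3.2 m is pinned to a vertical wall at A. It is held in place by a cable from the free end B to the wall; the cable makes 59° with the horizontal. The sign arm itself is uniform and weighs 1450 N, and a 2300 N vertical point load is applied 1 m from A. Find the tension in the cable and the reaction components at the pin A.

ΣM about A: T·sin59°·3.2 − 1450·1.6 − 2300·1 = 0 → T = 4620/(3.2·0.857167) = 1684.33 ≈ 1684 N.
ΣF_x = 0: A_x − T·cos59° = 0 → A_x = 1684.33 × 0.515038 = 867.5 N.
ΣF_y = 0: A_y + T·sin59° − 1450 − 2300 = 0 → A_y = 3750 − 1684.33 × 0.857167 = 2306 N.

T = 1684 N, A_x = 867.5 N, A_y = 2306 N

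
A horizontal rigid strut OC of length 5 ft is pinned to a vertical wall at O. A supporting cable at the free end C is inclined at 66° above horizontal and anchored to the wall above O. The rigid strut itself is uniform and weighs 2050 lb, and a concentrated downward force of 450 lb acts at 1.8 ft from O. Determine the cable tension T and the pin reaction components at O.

ΣM about O: T·sin66°·5 − 2050·2.5 − 450·1.8 = 0 → T = 5935/(5·0.913545) = 1299.33 ≈ 1299 lb.
ΣF_x = 0: O_x − T·cos66° = 0 → O_x = 1299.33 × 0.406737 = 528.5 lb.
ΣF_y = 0: O_y + T·sin66° − 2050 − 450 = 0 → O_y = 2500 − 1299.33 × 0.913545 = 1313 lb.

T = 1299 lb, O_x = 528.5 lb, O_y = 1313 lb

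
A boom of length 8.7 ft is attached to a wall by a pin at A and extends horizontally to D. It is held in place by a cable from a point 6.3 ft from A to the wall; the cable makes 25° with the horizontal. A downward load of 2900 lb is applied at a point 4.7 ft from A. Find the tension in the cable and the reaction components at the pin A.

T = 5119 lb, A_x = 4640 lb, A_y = 736.5 lb

ΣM about A: T·sin25°·6.3 − 2900·4.7 = 0 → T = 13630/(6.3·0.422618) = 5119.26 ≈ 5119 lb.
ΣF_x = 0: A_x − T·cos25° = 0 → A_x = 5119.26 × 0.906308 = 4640 lb.
ΣF_y = 0: A_y + T·sin25° − 2900 = 0 → A_y = 2900 − 5119.26 × 0.422618 = 736.5 lb.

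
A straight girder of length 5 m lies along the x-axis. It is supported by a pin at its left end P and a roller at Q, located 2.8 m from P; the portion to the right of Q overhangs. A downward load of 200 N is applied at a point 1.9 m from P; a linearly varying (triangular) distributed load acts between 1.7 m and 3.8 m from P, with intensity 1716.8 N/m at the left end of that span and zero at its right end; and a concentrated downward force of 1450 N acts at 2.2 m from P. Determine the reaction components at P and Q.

Resultant of the triangular load: ½ × 1716.8 × 2.1 = 1802.64 N, acting at 2.4 m from P (one-third of the span from the peak).
Moments about P: Q_y·2.8 − 200·1.9 − (½·1716.8·2.1)·2.4 − 1450·2.2 = 0 → Q_y = 7896.336/2.8 = 2820.12 ≈ 2820 N.
ΣF_y = 0: P_y + 2820.12 − 200 − ½·1716.8·2.1 − 1450 = 0 → P_y = 632.5 N.
ΣF_x = 0: no horizontal applied forces, so P_x = 0.

P_x = 0, P_y = 632.5 N, Q_y = 2820 N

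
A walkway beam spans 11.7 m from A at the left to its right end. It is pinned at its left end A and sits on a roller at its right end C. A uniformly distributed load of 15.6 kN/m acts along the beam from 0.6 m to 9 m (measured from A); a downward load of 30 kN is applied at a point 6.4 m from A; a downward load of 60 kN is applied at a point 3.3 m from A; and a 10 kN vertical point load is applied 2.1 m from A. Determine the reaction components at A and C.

Resultant of the distributed load: 15.6 × 8.4 = 131.04 kN at 4.8 m from A.
Taking moments about A: C_y·11.7 − (15.6·8.4)·4.8 − 30·6.4 − 60·3.3 − 10·2.1 = 0 → C_y = 1039.992/11.7 = 88.8882 ≈ 88.89 kN.
ΣF_y = 0: A_y + 88.8882 − 15.6·8.4 − 30 − 60 − 10 = 0 → A_y = 142.2 kN.
ΣF_x = 0: no horizontal applied forces, so A_x = 0.

A_x = 0, A_y = 142.2 kN, C_y = 88.89 kN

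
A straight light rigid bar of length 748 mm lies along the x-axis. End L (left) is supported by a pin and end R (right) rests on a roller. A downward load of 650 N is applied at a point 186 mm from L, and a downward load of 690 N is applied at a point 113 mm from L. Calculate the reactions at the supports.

ΣM about L: R_y·748 − 650·186 − 690·113 = 0 → R_y = 198870/748 = 265.869 ≈ 265.9 N.
ΣF_y = 0: L_y + 265.869 − 650 − 690 = 0 → L_y = 1074 N.
ΣF_x = 0: no horizontal applied forces, so L_x = 0.

L_x = 0, L_y = 1074 N, R_y = 265.9 N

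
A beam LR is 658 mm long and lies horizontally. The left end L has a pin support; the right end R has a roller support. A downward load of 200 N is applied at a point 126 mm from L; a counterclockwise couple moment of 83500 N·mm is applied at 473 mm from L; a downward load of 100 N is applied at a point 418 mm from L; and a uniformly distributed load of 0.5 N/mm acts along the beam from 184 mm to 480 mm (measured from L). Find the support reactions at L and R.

L_x = 0, L_y = 398.4 N, R_y = 49.60 N

Resultant of the distributed load: 0.5 × 296 = 148 N at 332 mm from L.
Moments about L: R_y·658 − 200·126 + 83500 − 100·418 − (0.5·296)·332 = 0 → R_y = 32636/658 = 49.5988 ≈ 49.60 N.
ΣF_y = 0: L_y + 49.5988 − 200 − 100 − 0.5·296 = 0 → L_y = 398.4 N.
ΣF_x = 0: no horizontal applied forces, so L_x = 0.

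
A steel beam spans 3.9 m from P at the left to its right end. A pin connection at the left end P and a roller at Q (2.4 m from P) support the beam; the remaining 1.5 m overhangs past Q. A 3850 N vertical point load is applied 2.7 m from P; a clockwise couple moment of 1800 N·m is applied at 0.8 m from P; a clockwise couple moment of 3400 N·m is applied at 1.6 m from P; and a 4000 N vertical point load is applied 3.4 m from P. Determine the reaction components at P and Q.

Moments about P: Q_y·2.4 − 3850·2.7 − 1800 − 3400 − 4000·3.4 = 0 → Q_y = 29195/2.4 = 12164.6 ≈ 12160 N.
ΣF_y = 0: P_y + 12164.6 − 3850 − 4000 = 0 → P_y = -4315 N.
ΣF_x = 0: no horizontal applied forces, so P_x = 0.

P_x = 0, P_y = -4315 N, Q_y = 12160 N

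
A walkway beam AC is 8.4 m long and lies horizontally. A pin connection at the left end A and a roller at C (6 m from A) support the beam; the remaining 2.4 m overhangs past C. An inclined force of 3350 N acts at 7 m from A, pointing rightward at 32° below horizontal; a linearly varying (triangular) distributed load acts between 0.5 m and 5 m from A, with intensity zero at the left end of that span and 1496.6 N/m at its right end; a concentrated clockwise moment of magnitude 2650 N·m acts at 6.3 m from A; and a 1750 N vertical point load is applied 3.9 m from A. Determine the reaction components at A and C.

A_x = -2841 N, A_y = 1278 N, C_y = 5615 N

Resultant of the triangular load: ½ × 1496.6 × 4.5 = 3367.35 N, acting at 3.5 m from A (one-third of the span from the peak).
Taking moments about A: C_y·6 − 3350·sin32°·7 − (½·1496.6·4.5)·3.5 − 2650 − 1750·3.9 = 0 → C_y = 33687.3/6 = 5614.55 ≈ 5615 N.
ΣF_y = 0: A_y + 5614.55 − 3350·sin32° − ½·1496.6·4.5 − 1750 = 0 → A_y = 1278 N.
ΣF_x = 0: A_x + 3350·cos32° = 0 → A_x = -2841 N.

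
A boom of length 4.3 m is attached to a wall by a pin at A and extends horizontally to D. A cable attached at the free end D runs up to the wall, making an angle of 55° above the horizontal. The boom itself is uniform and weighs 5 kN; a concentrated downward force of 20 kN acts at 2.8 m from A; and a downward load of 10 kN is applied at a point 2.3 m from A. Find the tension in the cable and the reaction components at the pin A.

T = 25.48 kN, A_x = 14.61 kN, A_y = 14.13 kN

ΣM about A: T·sin55°·4.3 − 5·2.15 − 20·2.8 − 10·2.3 = 0 → T = 89.75/(4.3·0.819152) = 25.4801 ≈ 25.48 kN.
ΣF_x = 0: A_x − T·cos55° = 0 → A_x = 25.4801 × 0.573576 = 14.61 kN.
ΣF_y = 0: A_y + T·sin55° − 5 − 20 − 10 = 0 → A_y = 35 − 25.4801 × 0.819152 = 14.13 kN.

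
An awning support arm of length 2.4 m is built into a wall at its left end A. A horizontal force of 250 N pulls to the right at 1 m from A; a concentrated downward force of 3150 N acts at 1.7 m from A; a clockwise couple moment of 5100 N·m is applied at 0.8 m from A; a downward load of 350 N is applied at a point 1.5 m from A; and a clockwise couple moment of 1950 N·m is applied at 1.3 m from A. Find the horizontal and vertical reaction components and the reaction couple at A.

ΣF_x = 0: A_x + 250 = 0 → A_x = -250.0 N.
ΣF_y = 0: A_y − 3150 − 350 = 0 → A_y = 3500 N.
ΣM about A: M_A − 3150·1.7 − 5100 − 350·1.5 − 1950 = 0 → M_A = 12930 N·m.

A_x = -250.0 N, A_y = 3500 N, M_A = 12930 N·m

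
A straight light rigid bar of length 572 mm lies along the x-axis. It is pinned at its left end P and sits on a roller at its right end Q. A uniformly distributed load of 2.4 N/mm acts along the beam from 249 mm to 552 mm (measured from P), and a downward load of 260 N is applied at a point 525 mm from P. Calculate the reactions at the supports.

P_x = 0, P_y = 239.4 N, Q_y = 747.8 N

Resultant of the distributed load: 2.4 × 303 = 727.2 N at 400.5 mm from P.
Taking moments about P: Q_y·572 − (2.4·303)·400.5 − 260·525 = 0 → Q_y = 427743.6/572 = 747.803 ≈ 747.8 N.
ΣF_y = 0: P_y + 747.803 − 2.4·303 − 260 = 0 → P_y = 239.4 N.
ΣF_x = 0: no horizontal applied forces, so P_x = 0.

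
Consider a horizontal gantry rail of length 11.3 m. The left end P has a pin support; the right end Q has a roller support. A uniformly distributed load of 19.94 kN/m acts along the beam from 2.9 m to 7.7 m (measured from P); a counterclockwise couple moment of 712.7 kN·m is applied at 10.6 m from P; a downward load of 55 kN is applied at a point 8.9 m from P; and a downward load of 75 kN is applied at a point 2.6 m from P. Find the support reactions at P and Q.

Resultant of the distributed load: 19.94 × 4.8 = 95.712 kN at 5.3 m from P.
Moments about P: Q_y·11.3 − (19.94·4.8)·5.3 + 712.7 − 55·8.9 − 75·2.6 = 0 → Q_y = 479.0736/11.3 = 42.3959 ≈ 42.40 kN.
ΣF_y = 0: P_y + 42.3959 − 19.94·4.8 − 55 − 75 = 0 → P_y = 183.3 kN.
ΣF_x = 0: no horizontal applied forces, so P_x = 0.

P_x = 0, P_y = 183.3 kN, Q_y = 42.40 kN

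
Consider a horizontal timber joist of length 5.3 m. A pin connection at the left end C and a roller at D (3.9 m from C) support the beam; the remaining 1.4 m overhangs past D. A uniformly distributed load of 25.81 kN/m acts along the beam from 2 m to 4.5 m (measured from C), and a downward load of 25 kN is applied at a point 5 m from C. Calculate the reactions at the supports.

Resultant of the distributed load: 25.81 × 2.5 = 64.525 kN at 3.25 m from C.
ΣM about C: D_y·3.9 − (25.81·2.5)·3.25 − 25·5 = 0 → D_y = 334.70625/3.9 = 85.8221 ≈ 85.82 kN.
ΣF_y = 0: C_y + 85.8221 − 25.81·2.5 − 25 = 0 → C_y = 3.703 kN.
ΣF_x = 0: no horizontal applied forces, so C_x = 0.

C_x = 0, C_y = 3.703 kN, D_y = 85.82 kN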